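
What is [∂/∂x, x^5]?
5 x^{4}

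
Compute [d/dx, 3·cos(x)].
- 3 \sin{\left(x \right)}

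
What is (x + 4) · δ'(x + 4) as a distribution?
-\delta(x + 4)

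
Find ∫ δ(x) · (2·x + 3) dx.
3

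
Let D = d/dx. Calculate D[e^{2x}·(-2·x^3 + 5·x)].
\left(- 4 x^{3} - 6 x^{2} + 10 x + 5\right) e^{2 x}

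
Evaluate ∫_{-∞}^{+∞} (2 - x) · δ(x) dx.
2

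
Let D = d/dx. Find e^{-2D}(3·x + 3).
3 x - 3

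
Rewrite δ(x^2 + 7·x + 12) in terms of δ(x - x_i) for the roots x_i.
\frac{\delta(x + 4) + \delta(x + 3)}{1}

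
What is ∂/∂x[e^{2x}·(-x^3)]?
x^{2} \left(- 2 x - 3\right) e^{2 x}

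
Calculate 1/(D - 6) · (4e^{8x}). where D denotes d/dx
2 e^{8 x}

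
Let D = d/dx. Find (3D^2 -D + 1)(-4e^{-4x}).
- 212 e^{- 4 x}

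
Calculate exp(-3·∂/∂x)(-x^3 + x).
- x^{3} + 9 x^{2} - 26 x + 24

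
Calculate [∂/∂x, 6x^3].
18 x^{2}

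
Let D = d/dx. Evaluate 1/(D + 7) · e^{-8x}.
- e^{- 8 x}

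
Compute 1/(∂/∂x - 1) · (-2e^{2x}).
- 2 e^{2 x}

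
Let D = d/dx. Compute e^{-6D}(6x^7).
6 x^{7} - 252 x^{6} + 4536 x^{5} - 45360 x^{4} + 272160 x^{3} - 979776 x^{2} + 1959552 x - 1679616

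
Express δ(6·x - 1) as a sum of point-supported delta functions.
\frac{\delta(x - 1/6)}{6}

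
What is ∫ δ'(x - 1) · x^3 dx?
-3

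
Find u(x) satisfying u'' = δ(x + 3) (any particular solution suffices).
\frac{|x + 3|}{2}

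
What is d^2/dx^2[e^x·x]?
\left(x + 2\right) e^{x}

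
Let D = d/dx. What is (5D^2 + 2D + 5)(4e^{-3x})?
176 e^{- 3 x}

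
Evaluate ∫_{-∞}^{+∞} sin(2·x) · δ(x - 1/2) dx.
\sin{\left(1 \right)}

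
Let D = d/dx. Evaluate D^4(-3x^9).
- 9072 x^{5}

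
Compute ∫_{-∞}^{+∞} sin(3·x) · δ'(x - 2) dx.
- 3 \cos{\left(6 \right)}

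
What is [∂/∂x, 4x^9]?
36 x^{8}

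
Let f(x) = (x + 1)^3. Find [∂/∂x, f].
3 \left(x + 1\right)^{2}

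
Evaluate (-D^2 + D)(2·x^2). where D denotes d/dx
4 x - 4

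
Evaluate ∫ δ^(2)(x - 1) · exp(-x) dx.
e^{-1}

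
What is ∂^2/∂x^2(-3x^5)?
- 60 x^{3}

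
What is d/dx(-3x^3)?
- 9 x^{2}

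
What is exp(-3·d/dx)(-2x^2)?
- 2 x^{2} + 12 x - 18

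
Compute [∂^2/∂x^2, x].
2\frac{d}{dx}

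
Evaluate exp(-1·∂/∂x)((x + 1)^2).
x^{2}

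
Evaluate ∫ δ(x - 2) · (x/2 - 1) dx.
0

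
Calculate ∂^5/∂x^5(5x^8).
33600 x^{3}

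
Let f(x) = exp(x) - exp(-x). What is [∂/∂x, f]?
2 \cosh{\left(x \right)}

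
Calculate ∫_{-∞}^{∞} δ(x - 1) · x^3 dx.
1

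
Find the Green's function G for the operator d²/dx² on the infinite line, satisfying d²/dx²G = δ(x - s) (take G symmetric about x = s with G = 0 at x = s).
\frac{|x - s|}{2}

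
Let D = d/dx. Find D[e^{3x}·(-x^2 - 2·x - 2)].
\left(- 3 x^{2} - 8 x - 8\right) e^{3 x}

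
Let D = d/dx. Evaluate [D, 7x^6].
42 x^{5}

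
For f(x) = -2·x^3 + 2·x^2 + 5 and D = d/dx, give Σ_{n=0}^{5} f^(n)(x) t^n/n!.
- 2 t^{3} - t^{2} \left(6 x - 2\right) - 2 t x \left(3 x - 2\right) - 2 x^{3} + 2 x^{2} + 5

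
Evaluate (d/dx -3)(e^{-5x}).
- 8 e^{- 5 x}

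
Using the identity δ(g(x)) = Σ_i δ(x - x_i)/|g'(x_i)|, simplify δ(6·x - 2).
\frac{\delta(x - 1/3)}{6}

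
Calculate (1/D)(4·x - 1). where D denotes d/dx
2 x^{2} - x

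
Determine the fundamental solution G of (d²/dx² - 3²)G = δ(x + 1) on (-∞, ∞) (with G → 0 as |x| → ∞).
-\frac{e^{-3|x + 1|}}{6}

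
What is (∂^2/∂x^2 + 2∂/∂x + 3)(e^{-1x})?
2 e^{- x}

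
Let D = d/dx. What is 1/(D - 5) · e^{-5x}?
- \frac{e^{- 5 x}}{10}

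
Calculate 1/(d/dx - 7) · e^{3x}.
- \frac{e^{3 x}}{4}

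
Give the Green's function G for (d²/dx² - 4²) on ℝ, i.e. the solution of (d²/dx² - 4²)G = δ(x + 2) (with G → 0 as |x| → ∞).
-\frac{e^{-4|x + 2|}}{8}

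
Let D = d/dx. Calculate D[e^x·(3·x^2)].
3 x \left(x + 2\right) e^{x}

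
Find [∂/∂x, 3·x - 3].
3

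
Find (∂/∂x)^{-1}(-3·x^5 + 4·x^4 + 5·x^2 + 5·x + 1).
- \frac{x^{6}}{2} + \frac{4 x^{5}}{5} + \frac{5 x^{3}}{3} + \frac{5 x^{2}}{2} + x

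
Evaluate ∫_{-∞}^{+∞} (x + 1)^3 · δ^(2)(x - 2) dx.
18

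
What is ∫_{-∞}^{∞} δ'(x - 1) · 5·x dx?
-5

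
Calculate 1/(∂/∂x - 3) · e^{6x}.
\frac{e^{6 x}}{3}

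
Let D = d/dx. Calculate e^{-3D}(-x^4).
- x^{4} + 12 x^{3} - 54 x^{2} + 108 x - 81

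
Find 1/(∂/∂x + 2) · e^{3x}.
\frac{e^{3 x}}{5}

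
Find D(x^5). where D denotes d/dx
5 x^{4}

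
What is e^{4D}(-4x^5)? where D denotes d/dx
- 4 x^{5} - 80 x^{4} - 640 x^{3} - 2560 x^{2} - 5120 x - 4096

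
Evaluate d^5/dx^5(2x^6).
1440 x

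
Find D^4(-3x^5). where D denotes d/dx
- 360 x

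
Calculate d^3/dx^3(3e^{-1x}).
- 3 e^{- x}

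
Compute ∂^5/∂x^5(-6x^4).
0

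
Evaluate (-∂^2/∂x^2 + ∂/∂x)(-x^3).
3 x \left(2 - x\right)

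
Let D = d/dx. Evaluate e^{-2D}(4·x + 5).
4 x - 3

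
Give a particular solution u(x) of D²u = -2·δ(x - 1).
-|x - 1|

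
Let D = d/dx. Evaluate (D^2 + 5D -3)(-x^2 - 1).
3 x^{2} - 10 x + 1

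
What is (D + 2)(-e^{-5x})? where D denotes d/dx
3 e^{- 5 x}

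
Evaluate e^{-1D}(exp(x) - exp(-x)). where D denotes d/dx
- e^{1 - x} + e^{x - 1}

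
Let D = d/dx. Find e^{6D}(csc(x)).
\csc{\left(x + 6 \right)}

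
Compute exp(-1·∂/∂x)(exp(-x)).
e^{1 - x}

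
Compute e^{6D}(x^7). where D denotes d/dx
x^{7} + 42 x^{6} + 756 x^{5} + 7560 x^{4} + 45360 x^{3} + 163296 x^{2} + 326592 x + 279936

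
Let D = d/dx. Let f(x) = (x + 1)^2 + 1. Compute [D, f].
2 x + 2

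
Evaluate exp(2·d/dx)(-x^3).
- x^{3} - 6 x^{2} - 12 x - 8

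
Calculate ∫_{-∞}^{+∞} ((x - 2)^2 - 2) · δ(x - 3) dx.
-1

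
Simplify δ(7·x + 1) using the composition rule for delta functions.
\frac{\delta(x + 1/7)}{7}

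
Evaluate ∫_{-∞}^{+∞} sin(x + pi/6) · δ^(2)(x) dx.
- \frac{1}{2}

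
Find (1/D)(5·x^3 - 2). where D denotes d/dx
\frac{5 x^{4}}{4} - 2 x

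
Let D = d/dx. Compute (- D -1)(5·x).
- 5 x - 5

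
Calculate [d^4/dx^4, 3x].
12\frac{d^{3}}{dx^{3}}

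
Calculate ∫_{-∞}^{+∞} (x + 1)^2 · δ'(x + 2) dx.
2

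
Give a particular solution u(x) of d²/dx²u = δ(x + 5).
\frac{|x + 5|}{2}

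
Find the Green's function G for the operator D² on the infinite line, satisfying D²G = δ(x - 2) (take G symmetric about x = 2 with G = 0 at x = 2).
\frac{|x - 2|}{2}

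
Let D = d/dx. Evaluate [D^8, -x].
-8D^{7}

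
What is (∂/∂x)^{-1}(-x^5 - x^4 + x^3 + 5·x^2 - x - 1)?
- \frac{x^{6}}{6} - \frac{x^{5}}{5} + \frac{x^{4}}{4} + \frac{5 x^{3}}{3} - \frac{x^{2}}{2} - x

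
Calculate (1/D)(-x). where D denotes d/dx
- \frac{x^{2}}{2}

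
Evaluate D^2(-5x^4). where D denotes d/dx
- 60 x^{2}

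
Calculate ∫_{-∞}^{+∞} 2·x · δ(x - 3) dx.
6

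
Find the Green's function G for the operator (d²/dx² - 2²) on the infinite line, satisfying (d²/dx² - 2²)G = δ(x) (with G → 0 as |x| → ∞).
-\frac{e^{-2|x|}}{4}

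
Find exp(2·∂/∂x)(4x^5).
4 x^{5} + 40 x^{4} + 160 x^{3} + 320 x^{2} + 320 x + 128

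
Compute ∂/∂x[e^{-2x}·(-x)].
\left(2 x - 1\right) e^{- 2 x}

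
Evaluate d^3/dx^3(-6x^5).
- 360 x^{2}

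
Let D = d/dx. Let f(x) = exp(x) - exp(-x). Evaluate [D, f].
2 \cosh{\left(x \right)}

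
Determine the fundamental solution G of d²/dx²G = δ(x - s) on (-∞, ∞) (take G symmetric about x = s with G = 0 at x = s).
\frac{|x - s|}{2}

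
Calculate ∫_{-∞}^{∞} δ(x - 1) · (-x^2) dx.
-1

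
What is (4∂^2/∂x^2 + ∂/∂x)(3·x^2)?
6 x + 24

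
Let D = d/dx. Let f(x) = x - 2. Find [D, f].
1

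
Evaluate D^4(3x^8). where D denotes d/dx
5040 x^{4}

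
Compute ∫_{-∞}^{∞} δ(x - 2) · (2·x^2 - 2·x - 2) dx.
2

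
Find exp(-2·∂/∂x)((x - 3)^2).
x^{2} - 10 x + 25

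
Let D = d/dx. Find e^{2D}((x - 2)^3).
x^{3}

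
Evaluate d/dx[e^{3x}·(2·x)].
\left(6 x + 2\right) e^{3 x}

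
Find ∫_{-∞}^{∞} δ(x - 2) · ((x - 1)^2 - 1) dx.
0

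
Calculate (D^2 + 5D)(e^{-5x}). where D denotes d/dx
0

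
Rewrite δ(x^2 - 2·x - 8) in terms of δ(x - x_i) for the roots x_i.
\frac{\delta(x - 4) + \delta(x + 2)}{6}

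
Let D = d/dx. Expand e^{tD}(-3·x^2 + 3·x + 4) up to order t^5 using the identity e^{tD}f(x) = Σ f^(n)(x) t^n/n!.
- 3 t^{2} - 3 t \left(2 x - 1\right) - 3 x^{2} + 3 x + 4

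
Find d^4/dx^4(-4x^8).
- 6720 x^{4}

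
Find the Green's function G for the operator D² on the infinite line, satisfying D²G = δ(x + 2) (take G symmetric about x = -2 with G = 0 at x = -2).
\frac{|x + 2|}{2}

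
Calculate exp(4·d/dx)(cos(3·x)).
\cos{\left(3 x + 12 \right)}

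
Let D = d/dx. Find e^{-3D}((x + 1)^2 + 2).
x^{2} - 4 x + 6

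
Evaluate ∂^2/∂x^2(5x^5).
100 x^{3}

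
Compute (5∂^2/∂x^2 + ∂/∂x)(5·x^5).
25 x^{3} \left(x + 20\right)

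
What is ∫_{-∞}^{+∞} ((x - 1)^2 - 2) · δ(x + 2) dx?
7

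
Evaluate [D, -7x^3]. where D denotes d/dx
- 21 x^{2}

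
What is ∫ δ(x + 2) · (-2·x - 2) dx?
2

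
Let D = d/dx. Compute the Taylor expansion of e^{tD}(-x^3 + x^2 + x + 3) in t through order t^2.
t^{2} \left(1 - 3 x\right) + t \left(- 3 x^{2} + 2 x + 1\right) - x^{3} + x^{2} + x + 3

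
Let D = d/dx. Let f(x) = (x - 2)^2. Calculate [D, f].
2 x - 4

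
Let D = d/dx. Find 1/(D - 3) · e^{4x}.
e^{4 x}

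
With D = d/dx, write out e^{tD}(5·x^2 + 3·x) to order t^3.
5 t^{2} + t \left(10 x + 3\right) + 5 x^{2} + 3 x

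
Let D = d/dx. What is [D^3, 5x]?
15D^{2}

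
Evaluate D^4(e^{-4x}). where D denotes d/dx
256 e^{- 4 x}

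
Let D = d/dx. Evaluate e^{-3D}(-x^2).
- x^{2} + 6 x - 9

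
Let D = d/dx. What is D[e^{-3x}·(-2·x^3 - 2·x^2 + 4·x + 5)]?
\left(6 x^{3} - 16 x - 11\right) e^{- 3 x}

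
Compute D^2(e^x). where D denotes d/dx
e^{x}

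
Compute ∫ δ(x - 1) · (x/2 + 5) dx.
\frac{11}{2}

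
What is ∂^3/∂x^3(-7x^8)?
- 2352 x^{5}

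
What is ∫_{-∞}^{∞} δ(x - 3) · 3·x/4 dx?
\frac{9}{4}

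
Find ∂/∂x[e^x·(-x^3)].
x^{2} \left(- x - 3\right) e^{x}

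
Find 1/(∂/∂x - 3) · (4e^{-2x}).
- \frac{4 e^{- 2 x}}{5}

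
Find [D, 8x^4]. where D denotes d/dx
32 x^{3}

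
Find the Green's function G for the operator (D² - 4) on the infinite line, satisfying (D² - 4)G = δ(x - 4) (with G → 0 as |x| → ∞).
-\frac{e^{-2|x - 4|}}{4}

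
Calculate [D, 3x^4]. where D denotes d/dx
12 x^{3}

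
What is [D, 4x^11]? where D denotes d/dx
44 x^{10}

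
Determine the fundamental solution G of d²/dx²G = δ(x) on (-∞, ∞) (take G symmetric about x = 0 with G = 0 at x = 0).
\frac{|x|}{2}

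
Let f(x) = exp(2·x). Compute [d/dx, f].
2 e^{2 x}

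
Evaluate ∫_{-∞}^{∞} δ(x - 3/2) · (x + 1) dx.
\frac{5}{2}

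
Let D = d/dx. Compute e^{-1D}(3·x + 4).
3 x + 1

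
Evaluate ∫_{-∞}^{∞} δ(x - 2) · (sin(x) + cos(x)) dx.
\cos{\left(2 \right)} + \sin{\left(2 \right)}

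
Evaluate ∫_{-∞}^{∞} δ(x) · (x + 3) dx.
3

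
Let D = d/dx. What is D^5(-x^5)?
-120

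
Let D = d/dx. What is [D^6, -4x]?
-24D^{5}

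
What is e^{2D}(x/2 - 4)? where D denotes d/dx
\frac{x}{2} - 3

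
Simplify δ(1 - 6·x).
\frac{\delta(x - 1/6)}{6}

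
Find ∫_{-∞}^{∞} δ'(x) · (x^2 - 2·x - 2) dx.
2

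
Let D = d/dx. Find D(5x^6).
30 x^{5}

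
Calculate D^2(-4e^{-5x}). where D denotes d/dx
- 100 e^{- 5 x}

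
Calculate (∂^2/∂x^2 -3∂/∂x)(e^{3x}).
0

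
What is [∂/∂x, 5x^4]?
20 x^{3}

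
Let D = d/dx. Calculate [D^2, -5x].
-10D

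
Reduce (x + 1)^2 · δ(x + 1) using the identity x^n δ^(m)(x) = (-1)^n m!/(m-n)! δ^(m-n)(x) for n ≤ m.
0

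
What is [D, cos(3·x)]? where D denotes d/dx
- 3 \sin{\left(3 x \right)}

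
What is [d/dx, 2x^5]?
10 x^{4}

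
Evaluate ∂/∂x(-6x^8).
- 48 x^{7}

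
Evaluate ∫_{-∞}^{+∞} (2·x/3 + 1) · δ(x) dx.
1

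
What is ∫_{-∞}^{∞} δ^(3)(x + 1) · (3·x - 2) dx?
0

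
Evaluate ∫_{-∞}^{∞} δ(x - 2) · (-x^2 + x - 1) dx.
-3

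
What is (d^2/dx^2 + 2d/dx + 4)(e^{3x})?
19 e^{3 x}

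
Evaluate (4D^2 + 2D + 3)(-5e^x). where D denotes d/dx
- 45 e^{x}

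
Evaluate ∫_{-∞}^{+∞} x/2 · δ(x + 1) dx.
- \frac{1}{2}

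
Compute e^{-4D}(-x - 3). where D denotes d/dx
1 - x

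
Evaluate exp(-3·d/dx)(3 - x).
6 - x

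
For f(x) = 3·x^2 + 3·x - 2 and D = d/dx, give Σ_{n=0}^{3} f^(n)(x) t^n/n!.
3 t^{2} + 3 t \left(2 x + 1\right) + 3 x^{2} + 3 x - 2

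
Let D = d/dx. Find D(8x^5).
40 x^{4}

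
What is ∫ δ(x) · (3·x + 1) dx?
1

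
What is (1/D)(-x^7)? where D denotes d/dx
- \frac{x^{8}}{8}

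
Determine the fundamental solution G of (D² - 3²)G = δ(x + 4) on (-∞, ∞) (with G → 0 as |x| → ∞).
-\frac{e^{-3|x + 4|}}{6}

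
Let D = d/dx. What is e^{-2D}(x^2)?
x^{2} - 4 x + 4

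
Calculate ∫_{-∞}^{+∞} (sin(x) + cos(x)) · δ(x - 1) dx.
\cos{\left(1 \right)} + \sin{\left(1 \right)}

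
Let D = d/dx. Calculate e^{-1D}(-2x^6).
- 2 x^{6} + 12 x^{5} - 30 x^{4} + 40 x^{3} - 30 x^{2} + 12 x - 2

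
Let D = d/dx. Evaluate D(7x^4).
28 x^{3}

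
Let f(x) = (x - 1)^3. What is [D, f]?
3 \left(x - 1\right)^{2}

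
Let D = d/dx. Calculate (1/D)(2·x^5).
\frac{x^{6}}{3}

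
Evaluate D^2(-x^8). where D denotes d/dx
- 56 x^{6}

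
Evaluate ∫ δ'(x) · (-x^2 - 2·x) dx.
2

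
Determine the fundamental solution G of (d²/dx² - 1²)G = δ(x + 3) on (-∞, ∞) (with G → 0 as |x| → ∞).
-\frac{e^{-|x + 3|}}{2}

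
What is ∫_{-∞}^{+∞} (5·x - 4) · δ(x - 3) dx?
11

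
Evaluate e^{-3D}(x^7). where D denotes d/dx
x^{7} - 21 x^{6} + 189 x^{5} - 945 x^{4} + 2835 x^{3} - 5103 x^{2} + 5103 x - 2187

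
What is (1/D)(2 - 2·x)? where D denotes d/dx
- x^{2} + 2 x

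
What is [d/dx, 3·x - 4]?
3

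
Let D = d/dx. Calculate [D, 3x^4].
12 x^{3}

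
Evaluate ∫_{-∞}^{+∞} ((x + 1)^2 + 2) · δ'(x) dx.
-2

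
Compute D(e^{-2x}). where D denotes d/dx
- 2 e^{- 2 x}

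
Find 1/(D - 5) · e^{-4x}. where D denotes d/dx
- \frac{e^{- 4 x}}{9}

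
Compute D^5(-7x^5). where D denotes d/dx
-840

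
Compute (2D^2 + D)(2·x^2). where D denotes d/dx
4 x + 8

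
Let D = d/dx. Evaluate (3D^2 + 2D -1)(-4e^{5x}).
- 336 e^{5 x}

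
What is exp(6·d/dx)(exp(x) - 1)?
e^{x + 6} - 1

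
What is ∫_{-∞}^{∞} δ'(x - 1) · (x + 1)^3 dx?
-12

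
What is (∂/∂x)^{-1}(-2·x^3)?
- \frac{x^{4}}{2}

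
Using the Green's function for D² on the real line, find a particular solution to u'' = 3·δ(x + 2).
\frac{3|x + 2|}{2}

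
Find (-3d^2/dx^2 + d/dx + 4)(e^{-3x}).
- 26 e^{- 3 x}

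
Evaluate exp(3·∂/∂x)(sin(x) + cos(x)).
\sqrt{2} \sin{\left(x + \frac{\pi}{4} + 3 \right)}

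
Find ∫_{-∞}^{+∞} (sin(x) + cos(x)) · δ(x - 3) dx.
\cos{\left(3 \right)} + \sin{\left(3 \right)}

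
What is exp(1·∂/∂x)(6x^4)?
6 x^{4} + 24 x^{3} + 36 x^{2} + 24 x + 6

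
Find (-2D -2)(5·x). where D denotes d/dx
- 10 x - 10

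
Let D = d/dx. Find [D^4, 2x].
8D^{3}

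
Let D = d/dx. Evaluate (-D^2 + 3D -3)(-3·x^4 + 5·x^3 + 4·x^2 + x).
9 x^{4} - 51 x^{3} + 69 x^{2} - 9 x - 5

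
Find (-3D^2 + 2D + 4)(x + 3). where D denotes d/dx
4 x + 14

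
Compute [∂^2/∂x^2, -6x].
-12\frac{d}{dx}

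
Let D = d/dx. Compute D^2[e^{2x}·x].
4 \left(x + 1\right) e^{2 x}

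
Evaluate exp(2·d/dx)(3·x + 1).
3 x + 7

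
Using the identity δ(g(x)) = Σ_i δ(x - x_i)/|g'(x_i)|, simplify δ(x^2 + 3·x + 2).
\frac{\delta(x + 2) + \delta(x + 1)}{1}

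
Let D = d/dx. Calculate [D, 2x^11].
22 x^{10}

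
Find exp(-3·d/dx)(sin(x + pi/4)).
\sin{\left(x - 3 + \frac{\pi}{4} \right)}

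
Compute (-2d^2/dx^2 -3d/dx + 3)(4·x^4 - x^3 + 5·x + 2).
12 x^{4} - 51 x^{3} - 87 x^{2} + 27 x - 9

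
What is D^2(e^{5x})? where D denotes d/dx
25 e^{5 x}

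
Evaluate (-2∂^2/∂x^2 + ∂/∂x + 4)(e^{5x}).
- 41 e^{5 x}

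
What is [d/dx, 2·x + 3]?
2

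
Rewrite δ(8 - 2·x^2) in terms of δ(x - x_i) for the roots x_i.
\frac{\delta(x - 2) + \delta(x + 2)}{8}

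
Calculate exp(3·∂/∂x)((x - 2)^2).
x^{2} + 2 x + 1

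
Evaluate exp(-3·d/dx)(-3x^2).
- 3 x^{2} + 18 x - 27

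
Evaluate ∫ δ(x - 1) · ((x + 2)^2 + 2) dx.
11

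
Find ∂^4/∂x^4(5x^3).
0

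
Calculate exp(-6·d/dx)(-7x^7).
- 7 x^{7} + 294 x^{6} - 5292 x^{5} + 52920 x^{4} - 317520 x^{3} + 1143072 x^{2} - 2286144 x + 1959552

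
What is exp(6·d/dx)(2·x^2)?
2 x^{2} + 24 x + 72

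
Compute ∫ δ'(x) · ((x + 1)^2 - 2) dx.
-2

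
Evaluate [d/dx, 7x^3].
21 x^{2}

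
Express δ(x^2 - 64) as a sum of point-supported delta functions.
\frac{\delta(x - 8) + \delta(x + 8)}{16}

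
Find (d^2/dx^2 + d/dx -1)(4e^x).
4 e^{x}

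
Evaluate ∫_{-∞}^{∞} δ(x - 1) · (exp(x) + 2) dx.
2 + e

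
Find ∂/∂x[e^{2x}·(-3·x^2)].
6 x \left(- x - 1\right) e^{2 x}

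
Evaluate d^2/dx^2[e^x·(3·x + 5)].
\left(3 x + 11\right) e^{x}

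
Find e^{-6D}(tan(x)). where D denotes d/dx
\tan{\left(x - 6 \right)}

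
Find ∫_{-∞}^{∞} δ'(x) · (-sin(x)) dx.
1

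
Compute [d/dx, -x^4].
- 4 x^{3}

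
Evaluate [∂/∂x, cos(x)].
- \sin{\left(x \right)}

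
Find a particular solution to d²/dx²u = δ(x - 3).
\frac{|x - 3|}{2}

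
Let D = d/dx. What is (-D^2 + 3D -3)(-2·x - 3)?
6 x + 3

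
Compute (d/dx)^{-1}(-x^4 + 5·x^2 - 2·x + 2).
- \frac{x^{5}}{5} + \frac{5 x^{3}}{3} - x^{2} + 2 x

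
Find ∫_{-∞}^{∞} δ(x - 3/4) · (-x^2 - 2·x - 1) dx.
- \frac{49}{16}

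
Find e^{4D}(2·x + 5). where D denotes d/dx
2 x + 13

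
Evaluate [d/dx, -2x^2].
- 4 x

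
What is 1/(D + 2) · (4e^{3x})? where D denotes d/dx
\frac{4 e^{3 x}}{5}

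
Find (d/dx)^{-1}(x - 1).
\frac{x^{2}}{2} - x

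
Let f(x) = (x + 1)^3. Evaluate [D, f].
3 \left(x + 1\right)^{2}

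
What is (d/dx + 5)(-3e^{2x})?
- 21 e^{2 x}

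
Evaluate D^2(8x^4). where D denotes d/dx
96 x^{2}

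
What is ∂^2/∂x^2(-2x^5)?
- 40 x^{3}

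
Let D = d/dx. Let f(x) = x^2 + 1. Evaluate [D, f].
2 x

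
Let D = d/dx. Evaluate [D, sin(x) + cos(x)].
- \sin{\left(x \right)} + \cos{\left(x \right)}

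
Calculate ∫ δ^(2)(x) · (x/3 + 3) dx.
0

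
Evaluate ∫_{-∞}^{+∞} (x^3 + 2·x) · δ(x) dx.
0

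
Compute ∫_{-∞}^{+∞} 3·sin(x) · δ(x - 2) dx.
3 \sin{\left(2 \right)}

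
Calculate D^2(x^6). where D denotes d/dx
30 x^{4}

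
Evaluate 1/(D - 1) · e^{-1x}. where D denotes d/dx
- \frac{e^{- x}}{2}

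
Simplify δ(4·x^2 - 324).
\frac{\delta(x - 9) + \delta(x + 9)}{72}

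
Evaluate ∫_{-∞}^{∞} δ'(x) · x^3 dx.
0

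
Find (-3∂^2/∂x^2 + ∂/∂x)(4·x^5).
20 x^{3} \left(x - 12\right)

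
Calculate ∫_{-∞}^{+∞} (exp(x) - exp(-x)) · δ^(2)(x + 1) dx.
- 2 \sinh{\left(1 \right)}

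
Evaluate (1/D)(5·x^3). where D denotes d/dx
\frac{5 x^{4}}{4}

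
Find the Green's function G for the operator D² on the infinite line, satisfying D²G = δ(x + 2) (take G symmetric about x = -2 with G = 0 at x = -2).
\frac{|x + 2|}{2}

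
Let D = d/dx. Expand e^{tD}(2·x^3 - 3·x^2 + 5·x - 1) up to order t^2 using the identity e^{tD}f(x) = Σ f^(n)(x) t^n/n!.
t^{2} \left(6 x - 3\right) + t \left(6 x^{2} - 6 x + 5\right) + 2 x^{3} - 3 x^{2} + 5 x - 1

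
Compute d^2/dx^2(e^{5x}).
25 e^{5 x}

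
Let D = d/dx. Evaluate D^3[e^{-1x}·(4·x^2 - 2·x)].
2 \left(- 2 x^{2} + 13 x - 15\right) e^{- x}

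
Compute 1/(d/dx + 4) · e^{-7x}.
- \frac{e^{- 7 x}}{3}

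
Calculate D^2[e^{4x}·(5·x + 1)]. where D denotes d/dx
\left(80 x + 56\right) e^{4 x}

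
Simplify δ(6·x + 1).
\frac{\delta(x + 1/6)}{6}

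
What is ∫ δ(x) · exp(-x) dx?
1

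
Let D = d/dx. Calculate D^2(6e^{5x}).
150 e^{5 x}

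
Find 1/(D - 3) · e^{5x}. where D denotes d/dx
\frac{e^{5 x}}{2}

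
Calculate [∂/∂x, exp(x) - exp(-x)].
2 \cosh{\left(x \right)}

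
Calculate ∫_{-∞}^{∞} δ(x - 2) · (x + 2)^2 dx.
16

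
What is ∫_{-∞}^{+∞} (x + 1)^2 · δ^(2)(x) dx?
2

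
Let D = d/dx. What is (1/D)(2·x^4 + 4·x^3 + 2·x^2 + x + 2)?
\frac{2 x^{5}}{5} + x^{4} + \frac{2 x^{3}}{3} + \frac{x^{2}}{2} + 2 x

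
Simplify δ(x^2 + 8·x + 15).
\frac{\delta(x + 3) + \delta(x + 5)}{2}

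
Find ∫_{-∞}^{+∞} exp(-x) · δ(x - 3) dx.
e^{-3}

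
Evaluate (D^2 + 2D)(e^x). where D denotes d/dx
3 e^{x}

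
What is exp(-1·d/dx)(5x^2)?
5 x^{2} - 10 x + 5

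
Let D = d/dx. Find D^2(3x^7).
126 x^{5}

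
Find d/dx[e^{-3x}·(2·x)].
2 \left(1 - 3 x\right) e^{- 3 x}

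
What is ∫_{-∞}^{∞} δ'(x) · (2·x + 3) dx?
-2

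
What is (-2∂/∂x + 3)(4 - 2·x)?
16 - 6 x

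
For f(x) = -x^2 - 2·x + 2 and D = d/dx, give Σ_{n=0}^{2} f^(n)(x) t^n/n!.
- t^{2} - 2 t \left(x + 1\right) - x^{2} - 2 x + 2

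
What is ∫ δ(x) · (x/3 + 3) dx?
3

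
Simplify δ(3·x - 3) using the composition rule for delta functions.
\frac{\delta(x - 1)}{3}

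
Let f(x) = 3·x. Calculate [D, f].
3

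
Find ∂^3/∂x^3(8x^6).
960 x^{3}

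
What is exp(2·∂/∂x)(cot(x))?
\cot{\left(x + 2 \right)}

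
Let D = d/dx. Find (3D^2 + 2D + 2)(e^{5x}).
87 e^{5 x}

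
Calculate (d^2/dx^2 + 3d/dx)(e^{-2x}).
- 2 e^{- 2 x}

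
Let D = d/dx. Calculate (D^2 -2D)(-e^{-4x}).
- 24 e^{- 4 x}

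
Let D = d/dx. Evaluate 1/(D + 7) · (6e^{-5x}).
3 e^{- 5 x}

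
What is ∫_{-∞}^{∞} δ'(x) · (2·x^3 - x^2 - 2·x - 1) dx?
2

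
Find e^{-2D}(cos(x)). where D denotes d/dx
\cos{\left(x - 2 \right)}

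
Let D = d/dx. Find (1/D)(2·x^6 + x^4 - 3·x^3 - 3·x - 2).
\frac{2 x^{7}}{7} + \frac{x^{5}}{5} - \frac{3 x^{4}}{4} - \frac{3 x^{2}}{2} - 2 x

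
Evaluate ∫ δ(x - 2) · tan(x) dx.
\tan{\left(2 \right)}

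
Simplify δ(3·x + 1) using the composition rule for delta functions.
\frac{\delta(x + 1/3)}{3}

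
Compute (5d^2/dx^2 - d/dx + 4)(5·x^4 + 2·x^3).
2 x \left(10 x^{3} - 6 x^{2} + 147 x + 30\right)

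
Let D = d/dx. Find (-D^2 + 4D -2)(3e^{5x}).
- 21 e^{5 x}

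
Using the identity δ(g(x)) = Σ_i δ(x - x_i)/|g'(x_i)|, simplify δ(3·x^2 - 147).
\frac{\delta(x - 7) + \delta(x + 7)}{42}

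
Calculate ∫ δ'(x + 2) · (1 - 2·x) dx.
2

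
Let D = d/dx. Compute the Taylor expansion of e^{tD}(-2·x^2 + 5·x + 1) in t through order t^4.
- 2 t^{2} - t \left(4 x - 5\right) - 2 x^{2} + 5 x + 1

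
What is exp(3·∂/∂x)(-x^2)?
- x^{2} - 6 x - 9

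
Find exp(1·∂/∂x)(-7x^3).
- 7 x^{3} - 21 x^{2} - 21 x - 7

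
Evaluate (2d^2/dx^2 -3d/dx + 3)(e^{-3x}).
30 e^{- 3 x}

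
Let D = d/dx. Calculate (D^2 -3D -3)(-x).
3 x + 3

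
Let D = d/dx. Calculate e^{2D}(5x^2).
5 x^{2} + 20 x + 20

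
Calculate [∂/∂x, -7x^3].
- 21 x^{2}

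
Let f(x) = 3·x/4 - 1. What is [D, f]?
\frac{3}{4}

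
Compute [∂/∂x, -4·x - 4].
-4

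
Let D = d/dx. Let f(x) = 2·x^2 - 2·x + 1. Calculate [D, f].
4 x - 2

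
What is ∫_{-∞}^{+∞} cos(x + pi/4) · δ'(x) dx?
\frac{\sqrt{2}}{2}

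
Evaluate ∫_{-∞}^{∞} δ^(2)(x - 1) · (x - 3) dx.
0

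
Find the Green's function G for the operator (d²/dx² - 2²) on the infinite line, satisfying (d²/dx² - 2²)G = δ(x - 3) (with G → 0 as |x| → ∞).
-\frac{e^{-2|x - 3|}}{4}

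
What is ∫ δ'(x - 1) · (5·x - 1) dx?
-5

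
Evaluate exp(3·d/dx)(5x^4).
5 x^{4} + 60 x^{3} + 270 x^{2} + 540 x + 405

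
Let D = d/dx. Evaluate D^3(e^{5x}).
125 e^{5 x}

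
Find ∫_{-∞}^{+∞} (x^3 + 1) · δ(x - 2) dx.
9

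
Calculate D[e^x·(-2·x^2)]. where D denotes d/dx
2 x \left(- x - 2\right) e^{x}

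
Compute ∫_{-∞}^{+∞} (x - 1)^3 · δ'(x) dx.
-3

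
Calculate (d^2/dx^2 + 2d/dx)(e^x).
3 e^{x}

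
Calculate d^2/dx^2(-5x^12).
- 660 x^{10}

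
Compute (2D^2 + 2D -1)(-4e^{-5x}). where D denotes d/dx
- 156 e^{- 5 x}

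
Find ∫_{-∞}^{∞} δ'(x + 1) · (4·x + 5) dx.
-4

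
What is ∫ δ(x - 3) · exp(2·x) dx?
e^{6}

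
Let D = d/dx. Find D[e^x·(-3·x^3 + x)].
\left(- 3 x^{3} - 9 x^{2} + x + 1\right) e^{x}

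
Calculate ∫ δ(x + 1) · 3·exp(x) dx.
\frac{3}{e}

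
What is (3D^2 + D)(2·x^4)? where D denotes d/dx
8 x^{2} \left(x + 9\right)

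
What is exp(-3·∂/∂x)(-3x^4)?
- 3 x^{4} + 36 x^{3} - 162 x^{2} + 324 x - 243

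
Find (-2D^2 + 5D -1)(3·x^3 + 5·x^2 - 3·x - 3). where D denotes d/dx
- 3 x^{3} + 40 x^{2} + 17 x - 32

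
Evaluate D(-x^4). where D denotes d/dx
- 4 x^{3}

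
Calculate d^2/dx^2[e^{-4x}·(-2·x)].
16 \left(1 - 2 x\right) e^{- 4 x}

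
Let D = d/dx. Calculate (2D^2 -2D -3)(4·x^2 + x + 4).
- 12 x^{2} - 19 x + 2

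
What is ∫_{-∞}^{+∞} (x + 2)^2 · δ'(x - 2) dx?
-8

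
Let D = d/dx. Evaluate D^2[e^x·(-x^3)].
- x \left(x^{2} + 6 x + 6\right) e^{x}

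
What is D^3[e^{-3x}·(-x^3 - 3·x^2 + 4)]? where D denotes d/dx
3 \left(9 x^{3} - 36 x - 20\right) e^{- 3 x}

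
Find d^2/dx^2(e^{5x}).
25 e^{5 x}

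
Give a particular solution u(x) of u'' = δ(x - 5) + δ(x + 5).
\frac{|x - 5|}{2} + \frac{|x + 5|}{2}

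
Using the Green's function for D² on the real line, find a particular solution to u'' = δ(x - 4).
\frac{|x - 4|}{2}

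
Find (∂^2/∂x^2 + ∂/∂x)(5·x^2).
10 x + 10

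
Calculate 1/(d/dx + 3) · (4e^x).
e^{x}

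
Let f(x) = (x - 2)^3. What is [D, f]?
3 \left(x - 2\right)^{2}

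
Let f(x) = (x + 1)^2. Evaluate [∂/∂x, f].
2 x + 2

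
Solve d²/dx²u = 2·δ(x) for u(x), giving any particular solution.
|x|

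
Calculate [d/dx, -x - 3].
-1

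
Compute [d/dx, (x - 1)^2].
2 x - 2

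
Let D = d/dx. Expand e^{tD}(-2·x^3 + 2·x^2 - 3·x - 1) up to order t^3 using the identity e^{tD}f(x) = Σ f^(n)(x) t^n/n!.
- 2 t^{3} - t^{2} \left(6 x - 2\right) - t \left(6 x^{2} - 4 x + 3\right) - 2 x^{3} + 2 x^{2} - 3 x - 1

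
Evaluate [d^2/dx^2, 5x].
10\frac{d}{dx}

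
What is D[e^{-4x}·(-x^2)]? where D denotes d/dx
2 x \left(2 x - 1\right) e^{- 4 x}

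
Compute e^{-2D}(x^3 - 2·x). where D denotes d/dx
x^{3} - 6 x^{2} + 10 x - 4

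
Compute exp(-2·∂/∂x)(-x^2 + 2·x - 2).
- x^{2} + 6 x - 10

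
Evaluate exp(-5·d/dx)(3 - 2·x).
13 - 2 x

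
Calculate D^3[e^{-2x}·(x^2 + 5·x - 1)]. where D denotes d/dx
8 \left(- x^{2} - 2 x + 7\right) e^{- 2 x}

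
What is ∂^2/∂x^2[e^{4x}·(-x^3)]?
- 2 x \left(8 x^{2} + 12 x + 3\right) e^{4 x}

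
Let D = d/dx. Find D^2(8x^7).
336 x^{5}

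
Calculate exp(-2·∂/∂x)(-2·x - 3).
1 - 2 x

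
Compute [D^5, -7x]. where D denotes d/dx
-35D^{4}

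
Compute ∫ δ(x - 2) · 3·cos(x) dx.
3 \cos{\left(2 \right)}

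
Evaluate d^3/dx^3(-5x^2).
0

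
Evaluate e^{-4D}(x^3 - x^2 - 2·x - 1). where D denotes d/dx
x^{3} - 13 x^{2} + 54 x - 73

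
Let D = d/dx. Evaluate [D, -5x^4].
- 20 x^{3}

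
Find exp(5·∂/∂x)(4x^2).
4 x^{2} + 40 x + 100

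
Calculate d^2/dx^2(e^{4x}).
16 e^{4 x}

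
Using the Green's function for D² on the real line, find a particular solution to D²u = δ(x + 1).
\frac{|x + 1|}{2}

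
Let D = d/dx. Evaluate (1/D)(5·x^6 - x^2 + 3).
\frac{5 x^{7}}{7} - \frac{x^{3}}{3} + 3 x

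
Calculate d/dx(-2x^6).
- 12 x^{5}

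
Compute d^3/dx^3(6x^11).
5940 x^{8}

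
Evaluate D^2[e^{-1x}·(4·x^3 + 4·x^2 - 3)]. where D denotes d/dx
\left(4 x^{3} - 20 x^{2} + 8 x + 5\right) e^{- x}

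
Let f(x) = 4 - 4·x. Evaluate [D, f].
-4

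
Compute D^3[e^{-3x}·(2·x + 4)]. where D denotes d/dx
54 \left(- x - 1\right) e^{- 3 x}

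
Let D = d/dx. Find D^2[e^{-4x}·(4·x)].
32 \left(2 x - 1\right) e^{- 4 x}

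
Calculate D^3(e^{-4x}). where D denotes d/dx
- 64 e^{- 4 x}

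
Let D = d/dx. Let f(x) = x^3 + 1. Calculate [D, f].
3 x^{2}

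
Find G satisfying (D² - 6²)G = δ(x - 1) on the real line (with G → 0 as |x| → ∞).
-\frac{e^{-6|x - 1|}}{12}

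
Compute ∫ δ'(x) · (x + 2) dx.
-1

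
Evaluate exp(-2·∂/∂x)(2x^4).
2 x^{4} - 16 x^{3} + 48 x^{2} - 64 x + 32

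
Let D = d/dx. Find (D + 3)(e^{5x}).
8 e^{5 x}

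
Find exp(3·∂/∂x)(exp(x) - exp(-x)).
2 \sinh{\left(x + 3 \right)}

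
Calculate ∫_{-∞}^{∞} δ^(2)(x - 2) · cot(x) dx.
\frac{2 \cot{\left(2 \right)}}{\sin^{2}{\left(2 \right)}}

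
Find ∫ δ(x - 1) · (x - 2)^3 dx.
-1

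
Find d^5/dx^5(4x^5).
480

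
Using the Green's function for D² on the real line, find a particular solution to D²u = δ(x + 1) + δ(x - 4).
\frac{|x + 1|}{2} + \frac{|x - 4|}{2}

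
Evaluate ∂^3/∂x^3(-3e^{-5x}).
375 e^{- 5 x}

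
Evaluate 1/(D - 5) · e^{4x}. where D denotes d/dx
- e^{4 x}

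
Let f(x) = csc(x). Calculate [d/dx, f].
- \cot{\left(x \right)} \csc{\left(x \right)}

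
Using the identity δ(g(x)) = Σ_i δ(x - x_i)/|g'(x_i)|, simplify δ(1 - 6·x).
\frac{\delta(x - 1/6)}{6}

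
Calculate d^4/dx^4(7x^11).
55440 x^{7}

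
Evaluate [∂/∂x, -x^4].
- 4 x^{3}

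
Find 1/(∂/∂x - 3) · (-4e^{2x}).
4 e^{2 x}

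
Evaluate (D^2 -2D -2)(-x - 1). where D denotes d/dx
2 x + 4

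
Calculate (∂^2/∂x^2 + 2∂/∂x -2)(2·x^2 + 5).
- 4 x^{2} + 8 x - 6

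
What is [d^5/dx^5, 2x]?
10\frac{d^{4}}{dx^{4}}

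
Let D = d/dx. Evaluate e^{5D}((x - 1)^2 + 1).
x^{2} + 8 x + 17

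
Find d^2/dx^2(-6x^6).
- 180 x^{4}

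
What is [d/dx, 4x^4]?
16 x^{3}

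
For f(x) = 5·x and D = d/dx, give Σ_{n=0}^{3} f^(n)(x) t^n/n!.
5 t + 5 x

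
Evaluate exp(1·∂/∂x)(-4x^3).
- 4 x^{3} - 12 x^{2} - 12 x - 4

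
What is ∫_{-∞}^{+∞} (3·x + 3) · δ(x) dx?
3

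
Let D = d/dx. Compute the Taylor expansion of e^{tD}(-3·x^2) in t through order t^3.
- 3 t^{2} - 6 t x - 3 x^{2}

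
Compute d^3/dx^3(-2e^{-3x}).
54 e^{- 3 x}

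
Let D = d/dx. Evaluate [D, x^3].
3 x^{2}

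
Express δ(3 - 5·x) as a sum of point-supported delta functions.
\frac{\delta(x - 3/5)}{5}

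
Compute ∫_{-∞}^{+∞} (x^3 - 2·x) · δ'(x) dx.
2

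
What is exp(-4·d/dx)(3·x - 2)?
3 x - 14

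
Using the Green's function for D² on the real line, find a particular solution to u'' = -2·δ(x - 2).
-|x - 2|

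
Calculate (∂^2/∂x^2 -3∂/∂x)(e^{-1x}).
4 e^{- x}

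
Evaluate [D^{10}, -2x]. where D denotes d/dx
-20D^{9}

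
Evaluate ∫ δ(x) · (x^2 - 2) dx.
-2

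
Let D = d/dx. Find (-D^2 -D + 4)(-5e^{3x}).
40 e^{3 x}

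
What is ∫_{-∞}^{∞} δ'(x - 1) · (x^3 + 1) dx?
-3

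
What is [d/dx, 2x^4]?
8 x^{3}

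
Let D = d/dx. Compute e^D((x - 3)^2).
x^{2} - 4 x + 4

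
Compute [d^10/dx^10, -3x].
-30\frac{d^{9}}{dx^{9}}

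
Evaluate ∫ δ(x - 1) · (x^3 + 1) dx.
2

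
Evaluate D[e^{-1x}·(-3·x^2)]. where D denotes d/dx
3 x \left(x - 2\right) e^{- x}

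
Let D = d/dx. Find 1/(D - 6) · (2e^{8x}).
e^{8 x}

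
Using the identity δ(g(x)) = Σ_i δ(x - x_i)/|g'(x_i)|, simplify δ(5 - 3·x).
\frac{\delta(x - 5/3)}{3}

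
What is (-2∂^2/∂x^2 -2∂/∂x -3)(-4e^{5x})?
252 e^{5 x}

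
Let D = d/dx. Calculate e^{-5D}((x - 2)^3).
x^{3} - 21 x^{2} + 147 x - 343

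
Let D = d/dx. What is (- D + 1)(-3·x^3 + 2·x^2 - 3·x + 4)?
- 3 x^{3} + 11 x^{2} - 7 x + 7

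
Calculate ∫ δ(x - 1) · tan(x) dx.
\tan{\left(1 \right)}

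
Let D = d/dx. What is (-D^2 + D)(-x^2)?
2 - 2 x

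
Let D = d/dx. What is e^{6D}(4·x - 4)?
4 x + 20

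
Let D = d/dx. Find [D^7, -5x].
-35D^{6}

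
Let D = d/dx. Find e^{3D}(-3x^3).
- 3 x^{3} - 27 x^{2} - 81 x - 81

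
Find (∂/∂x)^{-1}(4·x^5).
\frac{2 x^{6}}{3}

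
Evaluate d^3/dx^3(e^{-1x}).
- e^{- x}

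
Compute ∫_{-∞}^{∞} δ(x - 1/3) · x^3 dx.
\frac{1}{27}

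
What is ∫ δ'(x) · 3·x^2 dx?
0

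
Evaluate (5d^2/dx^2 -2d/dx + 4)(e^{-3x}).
55 e^{- 3 x}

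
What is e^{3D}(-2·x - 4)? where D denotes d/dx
- 2 x - 10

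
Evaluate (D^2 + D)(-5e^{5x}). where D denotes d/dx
- 150 e^{5 x}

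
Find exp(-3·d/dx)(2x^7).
2 x^{7} - 42 x^{6} + 378 x^{5} - 1890 x^{4} + 5670 x^{3} - 10206 x^{2} + 10206 x - 4374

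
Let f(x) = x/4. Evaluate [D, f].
\frac{1}{4}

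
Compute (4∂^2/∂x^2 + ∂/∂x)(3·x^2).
6 x + 24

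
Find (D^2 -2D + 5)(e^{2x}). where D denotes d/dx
5 e^{2 x}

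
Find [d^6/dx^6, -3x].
-18\frac{d^{5}}{dx^{5}}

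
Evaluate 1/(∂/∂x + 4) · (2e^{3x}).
\frac{2 e^{3 x}}{7}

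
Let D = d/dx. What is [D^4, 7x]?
28D^{3}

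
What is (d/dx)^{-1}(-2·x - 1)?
- x^{2} - x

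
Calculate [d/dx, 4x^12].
48 x^{11}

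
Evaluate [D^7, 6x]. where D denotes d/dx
42D^{6}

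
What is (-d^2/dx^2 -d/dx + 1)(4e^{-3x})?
- 20 e^{- 3 x}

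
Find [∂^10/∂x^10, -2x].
-20\frac{d^{9}}{dx^{9}}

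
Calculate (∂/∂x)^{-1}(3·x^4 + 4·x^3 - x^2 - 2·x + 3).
\frac{3 x^{5}}{5} + x^{4} - \frac{x^{3}}{3} - x^{2} + 3 x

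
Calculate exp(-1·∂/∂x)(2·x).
2 x - 2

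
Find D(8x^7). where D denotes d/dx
56 x^{6}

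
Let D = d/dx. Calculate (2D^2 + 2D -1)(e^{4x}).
39 e^{4 x}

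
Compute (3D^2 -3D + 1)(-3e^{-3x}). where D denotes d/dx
- 111 e^{- 3 x}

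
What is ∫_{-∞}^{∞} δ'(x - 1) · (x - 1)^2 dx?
0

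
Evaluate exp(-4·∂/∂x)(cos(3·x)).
\cos{\left(3 x - 12 \right)}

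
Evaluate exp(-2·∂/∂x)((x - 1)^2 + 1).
x^{2} - 6 x + 10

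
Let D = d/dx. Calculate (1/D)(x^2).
\frac{x^{3}}{3}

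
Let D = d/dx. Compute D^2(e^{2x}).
4 e^{2 x}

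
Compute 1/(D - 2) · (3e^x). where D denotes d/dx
- 3 e^{x}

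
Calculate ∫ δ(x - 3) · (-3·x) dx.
-9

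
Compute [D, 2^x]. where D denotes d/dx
2^{x} \log{\left(2 \right)}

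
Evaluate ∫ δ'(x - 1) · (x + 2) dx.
-1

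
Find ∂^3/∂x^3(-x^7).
- 210 x^{4}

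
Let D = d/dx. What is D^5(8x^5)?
960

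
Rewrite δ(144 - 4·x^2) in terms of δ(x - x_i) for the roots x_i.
\frac{\delta(x - 6) + \delta(x + 6)}{48}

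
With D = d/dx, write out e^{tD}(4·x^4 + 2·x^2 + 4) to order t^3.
16 t^{3} x + 2 t^{2} \left(12 x^{2} + 1\right) + 4 t x \left(4 x^{2} + 1\right) + 4 x^{4} + 2 x^{2} + 4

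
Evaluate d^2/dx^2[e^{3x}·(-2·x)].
\left(- 18 x - 12\right) e^{3 x}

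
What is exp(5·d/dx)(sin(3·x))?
\sin{\left(3 x + 15 \right)}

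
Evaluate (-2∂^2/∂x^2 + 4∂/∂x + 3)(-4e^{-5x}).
268 e^{- 5 x}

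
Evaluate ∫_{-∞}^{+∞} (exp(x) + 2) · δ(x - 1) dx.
2 + e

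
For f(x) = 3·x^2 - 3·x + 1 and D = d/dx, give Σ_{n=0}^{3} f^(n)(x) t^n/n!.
3 t^{2} + 3 t \left(2 x - 1\right) + 3 x^{2} - 3 x + 1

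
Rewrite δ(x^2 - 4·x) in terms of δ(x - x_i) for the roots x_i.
\frac{\delta(x - 4) + \delta(x)}{4}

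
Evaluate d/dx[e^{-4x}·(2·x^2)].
4 x \left(1 - 2 x\right) e^{- 4 x}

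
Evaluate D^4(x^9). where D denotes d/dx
3024 x^{5}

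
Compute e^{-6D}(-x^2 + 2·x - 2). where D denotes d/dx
- x^{2} + 14 x - 50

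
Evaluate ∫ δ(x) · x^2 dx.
0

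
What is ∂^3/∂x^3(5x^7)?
1050 x^{4}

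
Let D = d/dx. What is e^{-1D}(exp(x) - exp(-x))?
- e^{1 - x} + e^{x - 1}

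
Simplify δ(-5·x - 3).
\frac{\delta(x + 3/5)}{5}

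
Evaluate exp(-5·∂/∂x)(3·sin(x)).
3 \sin{\left(x - 5 \right)}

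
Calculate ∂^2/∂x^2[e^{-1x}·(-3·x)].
3 \left(2 - x\right) e^{- x}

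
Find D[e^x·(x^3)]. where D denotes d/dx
x^{2} \left(x + 3\right) e^{x}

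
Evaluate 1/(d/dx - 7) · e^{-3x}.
- \frac{e^{- 3 x}}{10}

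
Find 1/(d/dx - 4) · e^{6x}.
\frac{e^{6 x}}{2}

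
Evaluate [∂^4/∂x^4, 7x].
28\frac{d^{3}}{dx^{3}}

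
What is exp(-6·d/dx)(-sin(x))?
- \sin{\left(x - 6 \right)}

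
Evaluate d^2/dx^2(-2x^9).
- 144 x^{7}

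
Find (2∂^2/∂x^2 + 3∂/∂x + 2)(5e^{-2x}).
20 e^{- 2 x}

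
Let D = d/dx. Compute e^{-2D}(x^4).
x^{4} - 8 x^{3} + 24 x^{2} - 32 x + 16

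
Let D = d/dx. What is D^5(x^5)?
120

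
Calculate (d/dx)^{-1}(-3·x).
- \frac{3 x^{2}}{2}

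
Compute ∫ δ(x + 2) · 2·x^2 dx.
8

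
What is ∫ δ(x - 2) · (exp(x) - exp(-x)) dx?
2 \sinh{\left(2 \right)}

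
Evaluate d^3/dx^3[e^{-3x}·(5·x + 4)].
27 \left(1 - 5 x\right) e^{- 3 x}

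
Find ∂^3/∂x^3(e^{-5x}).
- 125 e^{- 5 x}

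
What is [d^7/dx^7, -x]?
-7\frac{d^{6}}{dx^{6}}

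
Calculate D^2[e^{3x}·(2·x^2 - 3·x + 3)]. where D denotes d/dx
\left(18 x^{2} - 3 x + 13\right) e^{3 x}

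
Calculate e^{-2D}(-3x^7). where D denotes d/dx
- 3 x^{7} + 42 x^{6} - 252 x^{5} + 840 x^{4} - 1680 x^{3} + 2016 x^{2} - 1344 x + 384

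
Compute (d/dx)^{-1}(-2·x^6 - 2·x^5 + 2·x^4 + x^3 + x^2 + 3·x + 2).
- \frac{2 x^{7}}{7} - \frac{x^{6}}{3} + \frac{2 x^{5}}{5} + \frac{x^{4}}{4} + \frac{x^{3}}{3} + \frac{3 x^{2}}{2} + 2 x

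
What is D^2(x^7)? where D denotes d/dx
42 x^{5}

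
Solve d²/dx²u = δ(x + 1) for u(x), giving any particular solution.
\frac{|x + 1|}{2}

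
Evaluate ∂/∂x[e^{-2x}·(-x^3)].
x^{2} \left(2 x - 3\right) e^{- 2 x}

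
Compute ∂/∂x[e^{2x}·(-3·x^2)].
6 x \left(- x - 1\right) e^{2 x}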